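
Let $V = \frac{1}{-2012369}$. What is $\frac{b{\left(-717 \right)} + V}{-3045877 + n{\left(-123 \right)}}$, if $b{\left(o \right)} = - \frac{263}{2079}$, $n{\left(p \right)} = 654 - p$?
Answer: $\frac{264627563}{6369915503155050} \approx 4.1543 \cdot 10^{-8}$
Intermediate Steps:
$V = - \frac{1}{2012369} \approx -4.9693 \cdot 10^{-7}$
$b{\left(o \right)} = - \frac{263}{2079}$ ($b{\left(o \right)} = \left(-263\right) \frac{1}{2079} = - \frac{263}{2079}$)
$\frac{b{\left(-717 \right)} + V}{-3045877 + n{\left(-123 \right)}} = \frac{- \frac{263}{2079} - \frac{1}{2012369}}{-3045877 + \left(654 - -123\right)} = - \frac{529255126}{4183715151 \left(-3045877 + \left(654 + 123\right)\right)} = - \frac{529255126}{4183715151 \left(-3045877 + 777\right)} = - \frac{529255126}{4183715151 \left(-3045100\right)} = \left(- \frac{529255126}{4183715151}\right) \left(- \frac{1}{3045100}\right) = \frac{264627563}{6369915503155050}$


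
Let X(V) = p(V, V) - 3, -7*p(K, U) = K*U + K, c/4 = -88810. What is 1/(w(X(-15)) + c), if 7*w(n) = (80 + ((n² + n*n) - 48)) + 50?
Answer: -7/2484420 ≈ -2.8176e-6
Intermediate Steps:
c = -355240 (c = 4*(-88810) = -355240)
p(K, U) = -K/7 - K*U/7 (p(K, U) = -(K*U + K)/7 = -(K + K*U)/7 = -K/7 - K*U/7)
X(V) = -3 - V*(1 + V)/7 (X(V) = -V*(1 + V)/7 - 3 = -3 - V*(1 + V)/7)
w(n) = 82/7 + 2*n²/7 (w(n) = ((80 + ((n² + n*n) - 48)) + 50)/7 = ((80 + ((n² + n²) - 48)) + 50)/7 = ((80 + (2*n² - 48)) + 50)/7 = ((80 + (-48 + 2*n²)) + 50)/7 = ((32 + 2*n²) + 50)/7 = (82 + 2*n²)/7 = 82/7 + 2*n²/7)
1/(w(X(-15)) + c) = 1/((82/7 + 2*(-3 - ⅐*(-15)*(1 - 15))²/7) - 355240) = 1/((82/7 + 2*(-3 - ⅐*(-15)*(-14))²/7) - 355240) = 1/((82/7 + 2*(-3 - 30)²/7) - 355240) = 1/((82/7 + (2/7)*(-33)²) - 355240) = 1/((82/7 + (2/7)*1089) - 355240) = 1/((82/7 + 2178/7) - 355240) = 1/(2260/7 - 355240) = 1/(-2484420/7) = -7/2484420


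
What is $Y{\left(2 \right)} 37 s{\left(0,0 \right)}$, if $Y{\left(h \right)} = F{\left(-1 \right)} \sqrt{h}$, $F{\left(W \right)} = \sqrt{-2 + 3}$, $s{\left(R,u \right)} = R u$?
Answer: $0$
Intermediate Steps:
$F{\left(W \right)} = 1$ ($F{\left(W \right)} = \sqrt{1} = 1$)
$Y{\left(h \right)} = \sqrt{h}$ ($Y{\left(h \right)} = 1 \sqrt{h} = \sqrt{h}$)
$Y{\left(2 \right)} 37 s{\left(0,0 \right)} = \sqrt{2} \cdot 37 \cdot 0 \cdot 0 = 37 \sqrt{2} \cdot 0 = 0$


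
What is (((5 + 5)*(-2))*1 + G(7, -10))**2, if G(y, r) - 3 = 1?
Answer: 256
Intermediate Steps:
G(y, r) = 4 (G(y, r) = 3 + 1 = 4)
(((5 + 5)*(-2))*1 + G(7, -10))**2 = (((5 + 5)*(-2))*1 + 4)**2 = ((10*(-2))*1 + 4)**2 = (-20*1 + 4)**2 = (-20 + 4)**2 = (-16)**2 = 256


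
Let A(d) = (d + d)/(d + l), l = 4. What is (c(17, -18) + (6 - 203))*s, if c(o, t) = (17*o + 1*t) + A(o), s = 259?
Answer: 58756/3 ≈ 19585.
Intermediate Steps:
A(d) = 2*d/(4 + d) (A(d) = (d + d)/(d + 4) = (2*d)/(4 + d) = 2*d/(4 + d))
c(o, t) = t + 17*o + 2*o/(4 + o) (c(o, t) = (17*o + 1*t) + 2*o/(4 + o) = (17*o + t) + 2*o/(4 + o) = (t + 17*o) + 2*o/(4 + o) = t + 17*o + 2*o/(4 + o))
(c(17, -18) + (6 - 203))*s = ((2*17 + (4 + 17)*(-18 + 17*17))/(4 + 17) + (6 - 203))*259 = ((34 + 21*(-18 + 289))/21 - 197)*259 = ((34 + 21*271)/21 - 197)*259 = ((34 + 5691)/21 - 197)*259 = ((1/21)*5725 - 197)*259 = (5725/21 - 197)*259 = (1588/21)*259 = 58756/3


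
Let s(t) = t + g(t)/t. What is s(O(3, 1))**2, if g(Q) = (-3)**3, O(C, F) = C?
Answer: 36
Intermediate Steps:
g(Q) = -27
s(t) = t - 27/t
s(O(3, 1))**2 = (3 - 27/3)**2 = (3 - 27*1/3)**2 = (3 - 9)**2 = (-6)**2 = 36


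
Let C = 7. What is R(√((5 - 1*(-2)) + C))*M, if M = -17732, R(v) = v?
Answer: -17732*√14 ≈ -66347.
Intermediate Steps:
R(√((5 - 1*(-2)) + C))*M = √((5 - 1*(-2)) + 7)*(-17732) = √((5 + 2) + 7)*(-17732) = √(7 + 7)*(-17732) = √14*(-17732) = -17732*√14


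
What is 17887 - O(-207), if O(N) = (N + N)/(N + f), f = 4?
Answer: 3630647/203 ≈ 17885.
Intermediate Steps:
O(N) = 2*N/(4 + N) (O(N) = (N + N)/(N + 4) = (2*N)/(4 + N) = 2*N/(4 + N))
17887 - O(-207) = 17887 - 2*(-207)/(4 - 207) = 17887 - 2*(-207)/(-203) = 17887 - 2*(-207)*(-1)/203 = 17887 - 1*414/203 = 17887 - 414/203 = 3630647/203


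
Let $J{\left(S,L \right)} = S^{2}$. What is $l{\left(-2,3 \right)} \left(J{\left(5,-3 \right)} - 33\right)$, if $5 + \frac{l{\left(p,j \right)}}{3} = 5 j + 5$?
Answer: $-360$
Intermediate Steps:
$l{\left(p,j \right)} = 15 j$ ($l{\left(p,j \right)} = -15 + 3 \left(5 j + 5\right) = -15 + 3 \left(5 + 5 j\right) = -15 + \left(15 + 15 j\right) = 15 j$)
$l{\left(-2,3 \right)} \left(J{\left(5,-3 \right)} - 33\right) = 15 \cdot 3 \left(5^{2} - 33\right) = 45 \left(25 - 33\right) = 45 \left(-8\right) = -360$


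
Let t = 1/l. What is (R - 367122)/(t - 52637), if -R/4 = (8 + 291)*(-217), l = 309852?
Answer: 33336976680/16309679723 ≈ 2.0440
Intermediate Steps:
t = 1/309852 ≈ 3.2273e-6
R = 259532 (R = -4*(8 + 291)*(-217) = -1196*(-217) = -4*(-64883) = 259532)
(R - 367122)/(t - 52637) = (259532 - 367122)/(1/309852 - 52637) = -107590/(-16309679723/309852) = -107590*(-309852/16309679723) = 33336976680/16309679723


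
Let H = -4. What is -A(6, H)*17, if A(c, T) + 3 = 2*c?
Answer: -153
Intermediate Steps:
A(c, T) = -3 + 2*c
-A(6, H)*17 = -(-3 + 2*6)*17 = -(-3 + 12)*17 = -1*9*17 = -9*17 = -153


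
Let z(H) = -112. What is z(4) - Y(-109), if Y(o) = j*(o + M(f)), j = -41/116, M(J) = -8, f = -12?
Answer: -17789/116 ≈ -153.35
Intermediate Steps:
j = -41/116 (j = -41*1/116 = -41/116 ≈ -0.35345)
Y(o) = 82/29 - 41*o/116 (Y(o) = -41*(o - 8)/116 = -41*(-8 + o)/116 = 82/29 - 41*o/116)
z(4) - Y(-109) = -112 - (82/29 - 41/116*(-109)) = -112 - (82/29 + 4469/116) = -112 - 1*4797/116 = -112 - 4797/116 = -17789/116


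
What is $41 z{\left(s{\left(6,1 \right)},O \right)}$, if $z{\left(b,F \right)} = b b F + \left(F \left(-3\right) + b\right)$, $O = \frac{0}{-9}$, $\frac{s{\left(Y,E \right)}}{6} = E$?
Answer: $246$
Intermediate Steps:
$s{\left(Y,E \right)} = 6 E$
$O = 0$ ($O = 0 \left(- \frac{1}{9}\right) = 0$)
$z{\left(b,F \right)} = b - 3 F + F b^{2}$ ($z{\left(b,F \right)} = b^{2} F - \left(- b + 3 F\right) = F b^{2} - \left(- b + 3 F\right) = b - 3 F + F b^{2}$)
$41 z{\left(s{\left(6,1 \right)},O \right)} = 41 \left(6 \cdot 1 - 0 + 0 \left(6 \cdot 1\right)^{2}\right) = 41 \left(6 + 0 + 0 \cdot 6^{2}\right) = 41 \left(6 + 0 + 0 \cdot 36\right) = 41 \left(6 + 0 + 0\right) = 41 \cdot 6 = 246$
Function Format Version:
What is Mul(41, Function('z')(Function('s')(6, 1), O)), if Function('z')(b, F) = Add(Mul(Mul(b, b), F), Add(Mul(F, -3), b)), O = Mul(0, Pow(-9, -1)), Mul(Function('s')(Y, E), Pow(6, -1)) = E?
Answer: 246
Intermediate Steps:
Function('s')(Y, E) = Mul(6, E)
O = 0 (O = Mul(0, Rational(-1, 9)) = 0)
Function('z')(b, F) = Add(b, Mul(-3, F), Mul(F, Pow(b, 2))) (Function('z')(b, F) = Add(Mul(Pow(b, 2), F), Add(Mul(-3, F), b)) = Add(Mul(F, Pow(b, 2)), Add(b, Mul(-3, F))) = Add(b, Mul(-3, F), Mul(F, Pow(b, 2))))
Mul(41, Function('z')(Function('s')(6, 1), O)) = Mul(41, Add(Mul(6, 1), Mul(-3, 0), Mul(0, Pow(Mul(6, 1), 2)))) = Mul(41, Add(6, 0, Mul(0, Pow(6, 2)))) = Mul(41, Add(6, 0, Mul(0, 36))) = Mul(41, Add(6, 0, 0)) = Mul(41, 6) = 246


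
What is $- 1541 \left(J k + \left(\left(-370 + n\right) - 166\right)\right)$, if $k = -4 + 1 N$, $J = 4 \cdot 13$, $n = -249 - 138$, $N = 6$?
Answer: $1262079$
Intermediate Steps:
$n = -387$ ($n = -249 - 138 = -387$)
$J = 52$
$k = 2$ ($k = -4 + 1 \cdot 6 = -4 + 6 = 2$)
$- 1541 \left(J k + \left(\left(-370 + n\right) - 166\right)\right) = - 1541 \left(52 \cdot 2 - 923\right) = - 1541 \left(104 - 923\right) = \left(-1541\right) \left(-819\right) = 1262079$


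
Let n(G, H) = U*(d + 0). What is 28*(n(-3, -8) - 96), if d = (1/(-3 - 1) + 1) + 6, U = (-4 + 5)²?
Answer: -2499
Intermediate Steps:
U = 1 (U = 1² = 1)
d = 27/4 (d = (1/(-4) + 1) + 6 = (-¼ + 1) + 6 = ¾ + 6 = 27/4 ≈ 6.7500)
n(G, H) = 27/4 (n(G, H) = 1*(27/4 + 0) = 1*(27/4) = 27/4)
28*(n(-3, -8) - 96) = 28*(27/4 - 96) = 28*(-357/4) = -2499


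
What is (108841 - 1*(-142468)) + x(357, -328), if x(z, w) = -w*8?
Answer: 253933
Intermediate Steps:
x(z, w) = -8*w
(108841 - 1*(-142468)) + x(357, -328) = (108841 - 1*(-142468)) - 8*(-328) = (108841 + 142468) + 2624 = 251309 + 2624 = 253933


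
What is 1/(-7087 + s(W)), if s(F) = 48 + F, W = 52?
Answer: -1/6987 ≈ -0.00014312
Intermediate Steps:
1/(-7087 + s(W)) = 1/(-7087 + (48 + 52)) = 1/(-7087 + 100) = 1/(-6987) = -1/6987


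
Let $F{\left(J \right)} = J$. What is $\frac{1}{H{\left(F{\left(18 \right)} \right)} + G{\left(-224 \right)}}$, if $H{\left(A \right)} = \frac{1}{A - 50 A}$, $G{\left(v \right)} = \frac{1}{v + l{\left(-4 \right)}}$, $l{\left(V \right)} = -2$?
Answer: $- \frac{49833}{277} \approx -179.9$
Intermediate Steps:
$G{\left(v \right)} = \frac{1}{-2 + v}$ ($G{\left(v \right)} = \frac{1}{v - 2} = \frac{1}{-2 + v}$)
$H{\left(A \right)} = - \frac{1}{49 A}$ ($H{\left(A \right)} = \frac{1}{\left(-49\right) A} = - \frac{1}{49 A}$)
$\frac{1}{H{\left(F{\left(18 \right)} \right)} + G{\left(-224 \right)}} = \frac{1}{- \frac{1}{49 \cdot 18} + \frac{1}{-2 - 224}} = \frac{1}{\left(- \frac{1}{49}\right) \frac{1}{18} + \frac{1}{-226}} = \frac{1}{- \frac{1}{882} - \frac{1}{226}} = \frac{1}{- \frac{277}{49833}} = - \frac{49833}{277}$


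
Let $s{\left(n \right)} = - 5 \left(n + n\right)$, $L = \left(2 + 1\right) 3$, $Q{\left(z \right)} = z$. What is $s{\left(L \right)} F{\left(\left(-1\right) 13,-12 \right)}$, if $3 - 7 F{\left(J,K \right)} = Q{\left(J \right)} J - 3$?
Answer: $\frac{14670}{7} \approx 2095.7$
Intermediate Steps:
$F{\left(J,K \right)} = \frac{6}{7} - \frac{J^{2}}{7}$ ($F{\left(J,K \right)} = \frac{3}{7} - \frac{J J - 3}{7} = \frac{3}{7} - \frac{J^{2} - 3}{7} = \frac{3}{7} - \frac{-3 + J^{2}}{7} = \frac{3}{7} - \left(- \frac{3}{7} + \frac{J^{2}}{7}\right) = \frac{6}{7} - \frac{J^{2}}{7}$)
$L = 9$ ($L = 3 \cdot 3 = 9$)
$s{\left(n \right)} = - 10 n$ ($s{\left(n \right)} = - 5 \cdot 2 n = - 10 n$)
$s{\left(L \right)} F{\left(\left(-1\right) 13,-12 \right)} = \left(-10\right) 9 \left(\frac{6}{7} - \frac{\left(\left(-1\right) 13\right)^{2}}{7}\right) = - 90 \left(\frac{6}{7} - \frac{\left(-13\right)^{2}}{7}\right) = - 90 \left(\frac{6}{7} - \frac{169}{7}\right) = \left(-90\right) \left(- \frac{163}{7}\right) = \frac{14670}{7}$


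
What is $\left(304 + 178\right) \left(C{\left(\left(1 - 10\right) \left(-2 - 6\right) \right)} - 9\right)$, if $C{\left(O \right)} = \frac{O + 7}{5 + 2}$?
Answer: $\frac{7712}{7} \approx 1101.7$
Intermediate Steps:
$C{\left(O \right)} = 1 + \frac{O}{7}$ ($C{\left(O \right)} = \frac{7 + O}{7} = \left(7 + O\right) \frac{1}{7} = 1 + \frac{O}{7}$)
$\left(304 + 178\right) \left(C{\left(\left(1 - 10\right) \left(-2 - 6\right) \right)} - 9\right) = \left(304 + 178\right) \left(\left(1 + \frac{\left(1 - 10\right) \left(-2 - 6\right)}{7}\right) - 9\right) = 482 \left(\left(1 + \frac{\left(-9\right) \left(-8\right)}{7}\right) - 9\right) = 482 \left(\left(1 + \frac{1}{7} \cdot 72\right) - 9\right) = 482 \left(\left(1 + \frac{72}{7}\right) - 9\right) = 482 \left(\frac{79}{7} - 9\right) = 482 \cdot \frac{16}{7} = \frac{7712}{7}$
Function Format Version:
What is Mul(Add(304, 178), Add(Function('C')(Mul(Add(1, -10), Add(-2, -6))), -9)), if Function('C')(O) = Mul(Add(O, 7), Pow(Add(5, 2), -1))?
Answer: Rational(7712, 7) ≈ 1101.7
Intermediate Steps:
Function('C')(O) = Add(1, Mul(Rational(1, 7), O)) (Function('C')(O) = Mul(Add(7, O), Pow(7, -1)) = Mul(Add(7, O), Rational(1, 7)) = Add(1, Mul(Rational(1, 7), O)))
Mul(Add(304, 178), Add(Function('C')(Mul(Add(1, -10), Add(-2, -6))), -9)) = Mul(Add(304, 178), Add(Add(1, Mul(Rational(1, 7), Mul(Add(1, -10), Add(-2, -6)))), -9)) = Mul(482, Add(Add(1, Mul(Rational(1, 7), Mul(-9, -8))), -9)) = Mul(482, Add(Add(1, Mul(Rational(1, 7), 72)), -9)) = Mul(482, Add(Add(1, Rational(72, 7)), -9)) = Mul(482, Add(Rational(79, 7), -9)) = Mul(482, Rational(16, 7)) = Rational(7712, 7)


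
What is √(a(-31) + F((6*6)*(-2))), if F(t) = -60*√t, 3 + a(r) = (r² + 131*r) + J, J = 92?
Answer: √(-3011 - 360*I*√2) ≈ 4.6227 - 55.067*I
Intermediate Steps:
a(r) = 89 + r² + 131*r (a(r) = -3 + ((r² + 131*r) + 92) = -3 + (92 + r² + 131*r) = 89 + r² + 131*r)
√(a(-31) + F((6*6)*(-2))) = √((89 + (-31)² + 131*(-31)) - 60*6*I*√2) = √((89 + 961 - 4061) - 60*6*I*√2) = √(-3011 - 360*I*√2)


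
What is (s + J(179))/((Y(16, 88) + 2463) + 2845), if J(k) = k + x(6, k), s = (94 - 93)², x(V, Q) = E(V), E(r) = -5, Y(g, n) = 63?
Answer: 175/5371 ≈ 0.032582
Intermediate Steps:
x(V, Q) = -5
s = 1 (s = 1² = 1)
J(k) = -5 + k (J(k) = k - 5 = -5 + k)
(s + J(179))/((Y(16, 88) + 2463) + 2845) = (1 + (-5 + 179))/((63 + 2463) + 2845) = (1 + 174)/(2526 + 2845) = 175/5371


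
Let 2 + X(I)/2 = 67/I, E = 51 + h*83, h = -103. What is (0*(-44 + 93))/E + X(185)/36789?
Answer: -202/2268655 ≈ -8.9040e-5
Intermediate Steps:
E = -8498 (E = 51 - 103*83 = 51 - 8549 = -8498)
X(I) = -4 + 134/I (X(I) = -4 + 2*(67/I) = -4 + 134/I)
(0*(-44 + 93))/E + X(185)/36789 = (0*(-44 + 93))/(-8498) + (-4 + 134/185)/36789 = (0*49)*(-1/8498) + (-4 + 134*(1/185))*(1/36789) = 0*(-1/8498) + (-4 + 134/185)*(1/36789) = 0 - 606/185*1/36789 = 0 - 202/2268655 = -202/2268655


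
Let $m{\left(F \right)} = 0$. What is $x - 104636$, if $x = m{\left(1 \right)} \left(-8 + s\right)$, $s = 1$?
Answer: $-104636$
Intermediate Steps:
$x = 0$ ($x = 0 \left(-8 + 1\right) = 0 \left(-7\right) = 0$)
$x - 104636 = 0 - 104636 = -104636$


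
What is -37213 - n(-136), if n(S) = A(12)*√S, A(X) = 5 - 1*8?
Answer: -37213 + 6*I*√34 ≈ -37213.0 + 34.986*I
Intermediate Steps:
A(X) = -3 (A(X) = 5 - 8 = -3)
n(S) = -3*√S
-37213 - n(-136) = -37213 - (-3)*√(-136) = -37213 - (-3)*2*I*√34 = -37213 - (-6)*I*√34 = -37213 + 6*I*√34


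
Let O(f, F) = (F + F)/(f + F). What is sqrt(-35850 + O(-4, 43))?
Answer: 4*I*sqrt(3407781)/39 ≈ 189.34*I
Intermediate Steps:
O(f, F) = 2*F/(F + f) (O(f, F) = (2*F)/(F + f) = 2*F/(F + f))
sqrt(-35850 + O(-4, 43)) = sqrt(-35850 + 2*43/(43 - 4)) = sqrt(-35850 + 2*43/39) = sqrt(-35850 + 2*43*(1/39)) = sqrt(-35850 + 86/39) = sqrt(-1398064/39) = 4*I*sqrt(3407781)/39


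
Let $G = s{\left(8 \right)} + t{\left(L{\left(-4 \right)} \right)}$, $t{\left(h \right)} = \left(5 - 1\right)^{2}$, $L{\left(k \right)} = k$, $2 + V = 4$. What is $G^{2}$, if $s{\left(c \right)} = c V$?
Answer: $1024$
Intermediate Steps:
$V = 2$ ($V = -2 + 4 = 2$)
$t{\left(h \right)} = 16$ ($t{\left(h \right)} = 4^{2} = 16$)
$s{\left(c \right)} = 2 c$ ($s{\left(c \right)} = c 2 = 2 c$)
$G = 32$ ($G = 2 \cdot 8 + 16 = 16 + 16 = 32$)
$G^{2} = 32^{2} = 1024$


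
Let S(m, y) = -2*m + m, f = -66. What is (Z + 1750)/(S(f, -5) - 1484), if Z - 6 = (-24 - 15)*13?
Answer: -1249/1418 ≈ -0.88082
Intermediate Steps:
S(m, y) = -m
Z = -501 (Z = 6 + (-24 - 15)*13 = 6 - 39*13 = 6 - 507 = -501)
(Z + 1750)/(S(f, -5) - 1484) = (-501 + 1750)/(-1*(-66) - 1484) = 1249/(66 - 1484) = 1249/(-1418) = 1249*(-1/1418) = -1249/1418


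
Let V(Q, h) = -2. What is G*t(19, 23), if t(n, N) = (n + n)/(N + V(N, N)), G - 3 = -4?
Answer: -38/21 ≈ -1.8095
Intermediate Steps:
G = -1 (G = 3 - 4 = -1)
t(n, N) = 2*n/(-2 + N) (t(n, N) = (n + n)/(N - 2) = (2*n)/(-2 + N) = 2*n/(-2 + N))
G*t(19, 23) = -2*19/(-2 + 23) = -2*19/21 = -1*38/21 = -38/21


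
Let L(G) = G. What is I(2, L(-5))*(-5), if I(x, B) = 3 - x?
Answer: -5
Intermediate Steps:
I(2, L(-5))*(-5) = (3 - 1*2)*(-5) = (3 - 2)*(-5) = 1*(-5) = -5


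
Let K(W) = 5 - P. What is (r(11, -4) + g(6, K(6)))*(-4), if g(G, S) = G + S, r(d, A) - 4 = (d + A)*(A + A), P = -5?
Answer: 144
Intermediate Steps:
K(W) = 10 (K(W) = 5 - 1*(-5) = 5 + 5 = 10)
r(d, A) = 4 + 2*A*(A + d) (r(d, A) = 4 + (d + A)*(A + A) = 4 + (A + d)*(2*A) = 4 + 2*A*(A + d))
(r(11, -4) + g(6, K(6)))*(-4) = ((4 + 2*(-4)² + 2*(-4)*11) + (6 + 10))*(-4) = ((4 + 2*16 - 88) + 16)*(-4) = ((4 + 32 - 88) + 16)*(-4) = (-52 + 16)*(-4) = -36*(-4) = 144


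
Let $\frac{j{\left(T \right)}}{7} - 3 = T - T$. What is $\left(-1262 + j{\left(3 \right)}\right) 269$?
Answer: $-333829$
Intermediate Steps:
$j{\left(T \right)} = 21$ ($j{\left(T \right)} = 21 + 7 \left(T - T\right) = 21 + 7 \cdot 0 = 21 + 0 = 21$)
$\left(-1262 + j{\left(3 \right)}\right) 269 = \left(-1262 + 21\right) 269 = \left(-1241\right) 269 = -333829$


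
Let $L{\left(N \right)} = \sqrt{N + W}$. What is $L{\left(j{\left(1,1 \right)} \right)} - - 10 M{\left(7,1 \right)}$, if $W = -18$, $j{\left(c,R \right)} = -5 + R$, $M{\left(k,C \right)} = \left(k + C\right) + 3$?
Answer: $110 + i \sqrt{22} \approx 110.0 + 4.6904 i$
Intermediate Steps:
$M{\left(k,C \right)} = 3 + C + k$ ($M{\left(k,C \right)} = \left(C + k\right) + 3 = 3 + C + k$)
$L{\left(N \right)} = \sqrt{-18 + N}$ ($L{\left(N \right)} = \sqrt{N - 18} = \sqrt{-18 + N}$)
$L{\left(j{\left(1,1 \right)} \right)} - - 10 M{\left(7,1 \right)} = \sqrt{-18 + \left(-5 + 1\right)} - - 10 \left(3 + 1 + 7\right) = \sqrt{-18 - 4} - \left(-10\right) 11 = \sqrt{-22} - -110 = i \sqrt{22} + 110 = 110 + i \sqrt{22}$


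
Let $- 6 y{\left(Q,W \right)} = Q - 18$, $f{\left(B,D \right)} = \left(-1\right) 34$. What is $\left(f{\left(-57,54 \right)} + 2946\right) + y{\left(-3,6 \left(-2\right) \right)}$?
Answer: $\frac{5831}{2} \approx 2915.5$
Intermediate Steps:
$f{\left(B,D \right)} = -34$
$y{\left(Q,W \right)} = 3 - \frac{Q}{6}$ ($y{\left(Q,W \right)} = - \frac{Q - 18}{6} = - \frac{-18 + Q}{6} = 3 - \frac{Q}{6}$)
$\left(f{\left(-57,54 \right)} + 2946\right) + y{\left(-3,6 \left(-2\right) \right)} = \left(-34 + 2946\right) + \left(3 - - \frac{1}{2}\right) = 2912 + \left(3 + \frac{1}{2}\right) = 2912 + \frac{7}{2} = \frac{5831}{2}$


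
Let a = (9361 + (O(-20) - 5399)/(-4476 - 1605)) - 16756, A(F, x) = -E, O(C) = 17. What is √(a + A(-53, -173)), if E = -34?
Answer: I*√30240717731/2027 ≈ 85.791*I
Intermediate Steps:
A(F, x) = 34 (A(F, x) = -1*(-34) = 34)
a = -14987871/2027 (a = (9361 + (17 - 5399)/(-4476 - 1605)) - 16756 = (9361 - 5382/(-6081)) - 16756 = (9361 - 5382*(-1/6081)) - 16756 = (9361 + 1794/2027) - 16756 = 18976541/2027 - 16756 = -14987871/2027 ≈ -7394.1)
√(a + A(-53, -173)) = √(-14987871/2027 + 34) = √(-14918953/2027) = I*√30240717731/2027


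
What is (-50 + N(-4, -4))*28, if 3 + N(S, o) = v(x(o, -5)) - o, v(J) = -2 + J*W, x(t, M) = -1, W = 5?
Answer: -1568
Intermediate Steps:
v(J) = -2 + 5*J (v(J) = -2 + J*5 = -2 + 5*J)
N(S, o) = -10 - o (N(S, o) = -3 + ((-2 + 5*(-1)) - o) = -3 + ((-2 - 5) - o) = -3 + (-7 - o) = -10 - o)
(-50 + N(-4, -4))*28 = (-50 + (-10 - 1*(-4)))*28 = (-50 + (-10 + 4))*28 = (-50 - 6)*28 = -56*28 = -1568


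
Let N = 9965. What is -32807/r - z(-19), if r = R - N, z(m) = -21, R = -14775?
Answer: 552347/24740 ≈ 22.326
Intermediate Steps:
r = -24740 (r = -14775 - 1*9965 = -14775 - 9965 = -24740)
-32807/r - z(-19) = -32807/(-24740) - 1*(-21) = -32807*(-1/24740) + 21 = 32807/24740 + 21 = 552347/24740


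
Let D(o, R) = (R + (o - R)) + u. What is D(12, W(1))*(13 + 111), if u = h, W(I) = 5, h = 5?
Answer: 2108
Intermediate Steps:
u = 5
D(o, R) = 5 + o (D(o, R) = (R + (o - R)) + 5 = o + 5 = 5 + o)
D(12, W(1))*(13 + 111) = (5 + 12)*(13 + 111) = 17*124 = 2108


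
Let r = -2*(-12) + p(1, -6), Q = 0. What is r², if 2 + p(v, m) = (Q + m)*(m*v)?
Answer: 3364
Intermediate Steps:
p(v, m) = -2 + v*m² (p(v, m) = -2 + (0 + m)*(m*v) = -2 + m*(m*v) = -2 + v*m²)
r = 58 (r = -2*(-12) + (-2 + 1*(-6)²) = 24 + (-2 + 1*36) = 24 + (-2 + 36) = 24 + 34 = 58)
r² = 58² = 3364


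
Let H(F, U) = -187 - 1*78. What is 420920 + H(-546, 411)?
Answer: 420655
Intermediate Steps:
H(F, U) = -265 (H(F, U) = -187 - 78 = -265)
420920 + H(-546, 411) = 420920 - 265 = 420655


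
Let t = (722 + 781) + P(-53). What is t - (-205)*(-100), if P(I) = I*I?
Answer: -16188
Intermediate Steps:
P(I) = I²
t = 4312 (t = (722 + 781) + (-53)² = 1503 + 2809 = 4312)
t - (-205)*(-100) = 4312 - (-205)*(-100) = 4312 - 1*20500 = 4312 - 20500 = -16188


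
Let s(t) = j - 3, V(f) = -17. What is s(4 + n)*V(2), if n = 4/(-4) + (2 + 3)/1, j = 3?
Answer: 0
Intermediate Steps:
n = 4 (n = 4*(-1/4) + 5*1 = -1 + 5 = 4)
s(t) = 0 (s(t) = 3 - 3 = 0)
s(4 + n)*V(2) = 0*(-17) = 0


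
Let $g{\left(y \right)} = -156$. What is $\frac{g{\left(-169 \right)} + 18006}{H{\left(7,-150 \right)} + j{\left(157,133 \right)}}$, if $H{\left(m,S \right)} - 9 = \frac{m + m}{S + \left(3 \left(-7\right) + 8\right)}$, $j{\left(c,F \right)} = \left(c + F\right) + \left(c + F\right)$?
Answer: $\frac{2909550}{95993} \approx 30.31$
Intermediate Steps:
$j{\left(c,F \right)} = 2 F + 2 c$ ($j{\left(c,F \right)} = \left(F + c\right) + \left(F + c\right) = 2 F + 2 c$)
$H{\left(m,S \right)} = 9 + \frac{2 m}{-13 + S}$ ($H{\left(m,S \right)} = 9 + \frac{m + m}{S + \left(3 \left(-7\right) + 8\right)} = 9 + \frac{2 m}{S + \left(-21 + 8\right)} = 9 + \frac{2 m}{S - 13} = 9 + \frac{2 m}{-13 + S}$)
$\frac{g{\left(-169 \right)} + 18006}{H{\left(7,-150 \right)} + j{\left(157,133 \right)}} = \frac{-156 + 18006}{\frac{-117 + 2 \cdot 7 + 9 \left(-150\right)}{-13 - 150} + \left(2 \cdot 133 + 2 \cdot 157\right)} = \frac{17850}{\frac{-117 + 14 - 1350}{-163} + \left(266 + 314\right)} = \frac{17850}{\left(- \frac{1}{163}\right) \left(-1453\right) + 580} = \frac{17850}{\frac{1453}{163} + 580} = \frac{17850}{\frac{95993}{163}} = 17850 \cdot \frac{163}{95993} = \frac{2909550}{95993}$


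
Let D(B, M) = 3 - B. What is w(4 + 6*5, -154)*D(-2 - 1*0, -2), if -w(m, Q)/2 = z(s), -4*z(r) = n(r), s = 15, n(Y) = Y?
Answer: 75/2 ≈ 37.500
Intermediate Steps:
z(r) = -r/4
w(m, Q) = 15/2 (w(m, Q) = -(-1)*15/2 = -2*(-15/4) = 15/2)
w(4 + 6*5, -154)*D(-2 - 1*0, -2) = 15*(3 - (-2 - 1*0))/2 = 15*(3 - (-2 + 0))/2 = 15*(3 - 1*(-2))/2 = 15*(3 + 2)/2 = (15/2)*5 = 75/2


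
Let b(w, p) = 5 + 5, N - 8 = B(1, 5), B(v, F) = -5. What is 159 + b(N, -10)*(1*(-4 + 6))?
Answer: 179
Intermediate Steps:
N = 3 (N = 8 - 5 = 3)
b(w, p) = 10
159 + b(N, -10)*(1*(-4 + 6)) = 159 + 10*(1*(-4 + 6)) = 159 + 10*(1*2) = 159 + 10*2 = 159 + 20 = 179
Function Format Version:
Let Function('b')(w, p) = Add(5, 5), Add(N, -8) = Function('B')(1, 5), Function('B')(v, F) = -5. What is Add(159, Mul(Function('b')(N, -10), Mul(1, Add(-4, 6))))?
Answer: 179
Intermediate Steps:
N = 3 (N = Add(8, -5) = 3)
Function('b')(w, p) = 10
Add(159, Mul(Function('b')(N, -10), Mul(1, Add(-4, 6)))) = Add(159, Mul(10, Mul(1, Add(-4, 6)))) = Add(159, Mul(10, Mul(1, 2))) = Add(159, Mul(10, 2)) = Add(159, 20) = 179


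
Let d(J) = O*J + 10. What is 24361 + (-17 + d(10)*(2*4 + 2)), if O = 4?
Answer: 24844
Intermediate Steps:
d(J) = 10 + 4*J (d(J) = 4*J + 10 = 10 + 4*J)
24361 + (-17 + d(10)*(2*4 + 2)) = 24361 + (-17 + (10 + 4*10)*(2*4 + 2)) = 24361 + (-17 + (10 + 40)*(8 + 2)) = 24361 + (-17 + 50*10) = 24361 + (-17 + 500) = 24361 + 483 = 24844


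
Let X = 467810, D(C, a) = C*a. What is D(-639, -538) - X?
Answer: -124028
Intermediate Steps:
D(-639, -538) - X = -639*(-538) - 1*467810 = 343782 - 467810 = -124028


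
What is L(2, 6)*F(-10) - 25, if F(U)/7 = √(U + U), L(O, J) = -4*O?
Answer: -25 - 112*I*√5 ≈ -25.0 - 250.44*I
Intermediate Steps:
F(U) = 7*√2*√U (F(U) = 7*√(U + U) = 7*√(2*U) = 7*(√2*√U) = 7*√2*√U)
L(2, 6)*F(-10) - 25 = (-4*2)*(7*√2*√(-10)) - 25 = -56*√2*I*√10 - 25 = -112*I*√5 - 25 = -25 - 112*I*√5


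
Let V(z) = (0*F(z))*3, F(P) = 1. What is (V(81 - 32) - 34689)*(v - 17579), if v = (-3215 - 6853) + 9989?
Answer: 612538362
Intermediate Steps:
V(z) = 0 (V(z) = (0*1)*3 = 0*3 = 0)
v = -79 (v = -10068 + 9989 = -79)
(V(81 - 32) - 34689)*(v - 17579) = (0 - 34689)*(-79 - 17579) = -34689*(-17658) = 612538362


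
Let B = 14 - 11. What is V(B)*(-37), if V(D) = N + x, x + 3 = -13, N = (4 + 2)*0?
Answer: 592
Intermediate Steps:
N = 0 (N = 6*0 = 0)
x = -16 (x = -3 - 13 = -16)
B = 3
V(D) = -16 (V(D) = 0 - 16 = -16)
V(B)*(-37) = -16*(-37) = 592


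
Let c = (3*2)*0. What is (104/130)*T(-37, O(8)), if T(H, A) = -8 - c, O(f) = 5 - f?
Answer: -32/5 ≈ -6.4000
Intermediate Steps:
c = 0 (c = 6*0 = 0)
T(H, A) = -8 (T(H, A) = -8 - 1*0 = -8 + 0 = -8)
(104/130)*T(-37, O(8)) = (104/130)*(-8) = (104*(1/130))*(-8) = (⅘)*(-8) = -32/5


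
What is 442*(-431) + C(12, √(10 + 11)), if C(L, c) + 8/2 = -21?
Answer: -190527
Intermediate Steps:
C(L, c) = -25 (C(L, c) = -4 - 21 = -25)
442*(-431) + C(12, √(10 + 11)) = 442*(-431) - 25 = -190502 - 25 = -190527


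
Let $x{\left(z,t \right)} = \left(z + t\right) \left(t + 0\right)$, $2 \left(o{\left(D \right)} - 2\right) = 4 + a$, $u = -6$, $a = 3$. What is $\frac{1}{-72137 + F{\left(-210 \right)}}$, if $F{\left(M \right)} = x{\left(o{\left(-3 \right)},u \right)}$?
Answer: $- \frac{1}{72134} \approx -1.3863 \cdot 10^{-5}$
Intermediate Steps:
$o{\left(D \right)} = \frac{11}{2}$ ($o{\left(D \right)} = 2 + \frac{4 + 3}{2} = 2 + \frac{1}{2} \cdot 7 = 2 + \frac{7}{2} = \frac{11}{2}$)
$x{\left(z,t \right)} = t \left(t + z\right)$ ($x{\left(z,t \right)} = \left(t + z\right) t = t \left(t + z\right)$)
$F{\left(M \right)} = 3$ ($F{\left(M \right)} = - 6 \left(-6 + \frac{11}{2}\right) = \left(-6\right) \left(- \frac{1}{2}\right) = 3$)
$\frac{1}{-72137 + F{\left(-210 \right)}} = \frac{1}{-72137 + 3} = \frac{1}{-72134} = - \frac{1}{72134}$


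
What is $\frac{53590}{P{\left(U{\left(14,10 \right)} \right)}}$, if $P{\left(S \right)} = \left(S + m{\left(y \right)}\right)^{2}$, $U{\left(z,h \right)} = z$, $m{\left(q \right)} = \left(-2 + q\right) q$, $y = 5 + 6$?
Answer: $\frac{53590}{12769} \approx 4.1969$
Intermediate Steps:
$y = 11$
$m{\left(q \right)} = q \left(-2 + q\right)$
$P{\left(S \right)} = \left(99 + S\right)^{2}$ ($P{\left(S \right)} = \left(S + 11 \left(-2 + 11\right)\right)^{2} = \left(S + 11 \cdot 9\right)^{2} = \left(S + 99\right)^{2} = \left(99 + S\right)^{2}$)
$\frac{53590}{P{\left(U{\left(14,10 \right)} \right)}} = \frac{53590}{\left(99 + 14\right)^{2}} = \frac{53590}{113^{2}} = \frac{53590}{12769}$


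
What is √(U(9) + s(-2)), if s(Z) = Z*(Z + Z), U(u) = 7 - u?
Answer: √6 ≈ 2.4495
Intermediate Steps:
s(Z) = 2*Z² (s(Z) = Z*(2*Z) = 2*Z²)
√(U(9) + s(-2)) = √((7 - 1*9) + 2*(-2)²) = √((7 - 9) + 2*4) = √(-2 + 8) = √6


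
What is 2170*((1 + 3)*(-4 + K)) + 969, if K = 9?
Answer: 44369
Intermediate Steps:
2170*((1 + 3)*(-4 + K)) + 969 = 2170*((1 + 3)*(-4 + 9)) + 969 = 2170*(4*5) + 969 = 2170*20 + 969 = 43400 + 969 = 44369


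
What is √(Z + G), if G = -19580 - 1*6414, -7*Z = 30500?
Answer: I*√1487206/7 ≈ 174.22*I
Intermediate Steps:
Z = -30500/7 (Z = -⅐*30500 = -30500/7 ≈ -4357.1)
G = -25994 (G = -19580 - 6414 = -25994)
√(Z + G) = √(-30500/7 - 25994) = √(-212458/7) = I*√1487206/7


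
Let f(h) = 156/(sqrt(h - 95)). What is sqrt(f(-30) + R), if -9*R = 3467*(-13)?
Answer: sqrt(1126775 - 1404*I*sqrt(5))/15 ≈ 70.766 - 0.098585*I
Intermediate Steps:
f(h) = 156/sqrt(-95 + h) (f(h) = 156/(sqrt(-95 + h)) = 156/sqrt(-95 + h))
R = 45071/9 (R = -3467*(-13)/9 = -1/9*(-45071) = 45071/9 ≈ 5007.9)
sqrt(f(-30) + R) = sqrt(156/sqrt(-95 - 30) + 45071/9) = sqrt(156/sqrt(-125) + 45071/9) = sqrt(156*(-I*sqrt(5)/25) + 45071/9) = sqrt(-156*I*sqrt(5)/25 + 45071/9) = sqrt(45071/9 - 156*I*sqrt(5)/25)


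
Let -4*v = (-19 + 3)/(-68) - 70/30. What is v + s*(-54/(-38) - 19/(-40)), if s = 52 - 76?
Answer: -871727/19380 ≈ -44.981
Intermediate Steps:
v = 107/204 (v = -((-19 + 3)/(-68) - 70/30)/4 = -(-16*(-1/68) - 70*1/30)/4 = -(4/17 - 7/3)/4 = -¼*(-107/51) = 107/204 ≈ 0.52451)
s = -24
v + s*(-54/(-38) - 19/(-40)) = 107/204 - 24*(-54/(-38) - 19/(-40)) = 107/204 - 24*(-54*(-1/38) - 19*(-1/40)) = 107/204 - 24*(27/19 + 19/40) = 107/204 - 24*1441/760 = 107/204 - 4323/95 = -871727/19380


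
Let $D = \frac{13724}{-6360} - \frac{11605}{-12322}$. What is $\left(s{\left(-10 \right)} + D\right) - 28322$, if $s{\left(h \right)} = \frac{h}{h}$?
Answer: $- \frac{138722072603}{4897995} \approx -28322.0$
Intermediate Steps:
$D = - \frac{5956208}{4897995}$ ($D = 13724 \left(- \frac{1}{6360}\right) - - \frac{11605}{12322} = - \frac{3431}{1590} + \frac{11605}{12322} = - \frac{5956208}{4897995} \approx -1.216$)
$s{\left(h \right)} = 1$
$\left(s{\left(-10 \right)} + D\right) - 28322 = \left(1 - \frac{5956208}{4897995}\right) - 28322 = - \frac{1058213}{4897995} - 28322 = - \frac{138722072603}{4897995}$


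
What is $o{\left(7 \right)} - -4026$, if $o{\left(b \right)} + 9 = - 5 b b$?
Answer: $3772$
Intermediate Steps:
$o{\left(b \right)} = -9 - 5 b^{2}$ ($o{\left(b \right)} = -9 + - 5 b b = -9 - 5 b^{2}$)
$o{\left(7 \right)} - -4026 = \left(-9 - 5 \cdot 7^{2}\right) - -4026 = \left(-9 - 245\right) + 4026 = -254 + 4026 = 3772$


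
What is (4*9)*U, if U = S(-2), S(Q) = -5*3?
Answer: -540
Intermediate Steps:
S(Q) = -15
U = -15
(4*9)*U = (4*9)*(-15) = 36*(-15) = -540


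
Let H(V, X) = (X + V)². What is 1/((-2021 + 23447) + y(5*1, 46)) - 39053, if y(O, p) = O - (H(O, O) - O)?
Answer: -833234807/21336 ≈ -39053.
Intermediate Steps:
H(V, X) = (V + X)²
y(O, p) = -4*O² + 2*O (y(O, p) = O - ((O + O)² - O) = O - ((2*O)² - O) = O - (4*O² - O) = O - (-O + 4*O²) = O + (O - 4*O²) = -4*O² + 2*O)
1/((-2021 + 23447) + y(5*1, 46)) - 39053 = 1/((-2021 + 23447) + 2*(5*1)*(1 - 10)) - 39053 = 1/(21426 + 2*5*(1 - 2*5)) - 39053 = 1/(21426 + 2*5*(1 - 10)) - 39053 = 1/(21426 + 2*5*(-9)) - 39053 = 1/(21426 - 90) - 39053 = 1/21336 - 39053 = -833234807/21336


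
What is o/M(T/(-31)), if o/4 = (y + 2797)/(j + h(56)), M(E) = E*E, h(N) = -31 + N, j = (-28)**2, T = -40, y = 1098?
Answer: 748619/64720 ≈ 11.567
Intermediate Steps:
j = 784
M(E) = E**2
o = 15580/809 (o = 4*((1098 + 2797)/(784 + (-31 + 56))) = 4*(3895/(784 + 25)) = 4*(3895/809) = 15580/809 ≈ 19.258)
o/M(T/(-31)) = 15580/(809*((-40/(-31))**2)) = 15580/(809*((-40*(-1/31))**2)) = 15580/(809*((40/31)**2)) = 15580/(809*(1600/961)) = (15580/809)*(961/1600) = 748619/64720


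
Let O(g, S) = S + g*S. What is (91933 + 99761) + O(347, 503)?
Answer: 366738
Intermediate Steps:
O(g, S) = S + S*g
(91933 + 99761) + O(347, 503) = (91933 + 99761) + 503*(1 + 347) = 191694 + 503*348 = 191694 + 175044 = 366738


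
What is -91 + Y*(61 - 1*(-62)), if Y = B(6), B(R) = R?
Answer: 647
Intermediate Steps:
Y = 6
-91 + Y*(61 - 1*(-62)) = -91 + 6*(61 - 1*(-62)) = -91 + 6*(61 + 62) = -91 + 6*123 = -91 + 738 = 647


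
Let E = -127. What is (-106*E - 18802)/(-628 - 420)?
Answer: 1335/262 ≈ 5.0954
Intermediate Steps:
(-106*E - 18802)/(-628 - 420) = (-106*(-127) - 18802)/(-628 - 420) = (13462 - 18802)/(-1048) = -5340*(-1/1048) = 1335/262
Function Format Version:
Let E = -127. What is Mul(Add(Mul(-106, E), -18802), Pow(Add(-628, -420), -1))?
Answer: Rational(1335, 262) ≈ 5.0954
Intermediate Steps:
Mul(Add(Mul(-106, E), -18802), Pow(Add(-628, -420), -1)) = Mul(Add(Mul(-106, -127), -18802), Pow(Add(-628, -420), -1)) = Mul(Add(13462, -18802), Pow(-1048, -1)) = Mul(-5340, Rational(-1, 1048)) = Rational(1335, 262)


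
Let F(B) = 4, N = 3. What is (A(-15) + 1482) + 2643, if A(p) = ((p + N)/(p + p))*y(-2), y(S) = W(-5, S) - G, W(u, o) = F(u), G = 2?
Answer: 20629/5 ≈ 4125.8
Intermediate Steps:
W(u, o) = 4
y(S) = 2 (y(S) = 4 - 1*2 = 4 - 2 = 2)
A(p) = (3 + p)/p (A(p) = ((p + 3)/(p + p))*2 = ((3 + p)/((2*p)))*2 = ((3 + p)*(1/(2*p)))*2 = ((3 + p)/(2*p))*2 = (3 + p)/p)
(A(-15) + 1482) + 2643 = ((3 - 15)/(-15) + 1482) + 2643 = (-1/15*(-12) + 1482) + 2643 = (⅘ + 1482) + 2643 = 7414/5 + 2643 = 20629/5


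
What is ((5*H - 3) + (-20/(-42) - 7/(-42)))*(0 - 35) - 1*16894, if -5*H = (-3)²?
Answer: -32993/2 ≈ -16497.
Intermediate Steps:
H = -9/5 (H = -⅕*(-3)² = -⅕*9 = -9/5 ≈ -1.8000)
((5*H - 3) + (-20/(-42) - 7/(-42)))*(0 - 35) - 1*16894 = ((5*(-9/5) - 3) + (-20/(-42) - 7/(-42)))*(0 - 35) - 1*16894 = ((-9 - 3) + (-20*(-1/42) - 7*(-1/42)))*(-35) - 16894 = (-12 + (10/21 + ⅙))*(-35) - 16894 = (-12 + 9/14)*(-35) - 16894 = -159/14*(-35) - 16894 = 795/2 - 16894 = -32993/2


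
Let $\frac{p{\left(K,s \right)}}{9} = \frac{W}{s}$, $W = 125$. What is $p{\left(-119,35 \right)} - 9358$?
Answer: $- \frac{65281}{7} \approx -9325.9$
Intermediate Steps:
$p{\left(K,s \right)} = \frac{1125}{s}$ ($p{\left(K,s \right)} = 9 \frac{125}{s} = \frac{1125}{s}$)
$p{\left(-119,35 \right)} - 9358 = \frac{1125}{35} - 9358 = 1125 \cdot \frac{1}{35} - 9358 = \frac{225}{7} - 9358 = - \frac{65281}{7}$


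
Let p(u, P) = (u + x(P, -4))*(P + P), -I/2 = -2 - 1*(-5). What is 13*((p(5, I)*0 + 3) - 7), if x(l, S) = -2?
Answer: -52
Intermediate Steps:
I = -6 (I = -2*(-2 - 1*(-5)) = -2*(-2 + 5) = -2*3 = -6)
p(u, P) = 2*P*(-2 + u) (p(u, P) = (u - 2)*(P + P) = (-2 + u)*(2*P) = 2*P*(-2 + u))
13*((p(5, I)*0 + 3) - 7) = 13*(((2*(-6)*(-2 + 5))*0 + 3) - 7) = 13*(((2*(-6)*3)*0 + 3) - 7) = 13*((-36*0 + 3) - 7) = 13*((0 + 3) - 7) = 13*(3 - 7) = 13*(-4) = -52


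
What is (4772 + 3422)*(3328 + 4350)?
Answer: 62913532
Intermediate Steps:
(4772 + 3422)*(3328 + 4350) = 8194*7678 = 62913532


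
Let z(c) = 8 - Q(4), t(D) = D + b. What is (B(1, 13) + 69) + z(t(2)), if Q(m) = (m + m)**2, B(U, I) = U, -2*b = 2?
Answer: 14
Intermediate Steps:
b = -1 (b = -1/2*2 = -1)
Q(m) = 4*m**2 (Q(m) = (2*m)**2 = 4*m**2)
t(D) = -1 + D (t(D) = D - 1 = -1 + D)
z(c) = -56 (z(c) = 8 - 4*4**2 = 8 - 4*16 = 8 - 1*64 = 8 - 64 = -56)
(B(1, 13) + 69) + z(t(2)) = (1 + 69) - 56 = 70 - 56 = 14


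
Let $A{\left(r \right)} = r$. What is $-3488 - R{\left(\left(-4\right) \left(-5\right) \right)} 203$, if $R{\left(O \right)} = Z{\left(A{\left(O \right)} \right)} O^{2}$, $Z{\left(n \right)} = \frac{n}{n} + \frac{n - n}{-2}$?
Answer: $-84688$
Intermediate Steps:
$Z{\left(n \right)} = 1$ ($Z{\left(n \right)} = 1 + 0 \left(- \frac{1}{2}\right) = 1 + 0 = 1$)
$R{\left(O \right)} = O^{2}$ ($R{\left(O \right)} = 1 O^{2} = O^{2}$)
$-3488 - R{\left(\left(-4\right) \left(-5\right) \right)} 203 = -3488 - \left(\left(-4\right) \left(-5\right)\right)^{2} \cdot 203 = -3488 - 20^{2} \cdot 203 = -3488 - 400 \cdot 203 = -3488 - 81200 = -84688$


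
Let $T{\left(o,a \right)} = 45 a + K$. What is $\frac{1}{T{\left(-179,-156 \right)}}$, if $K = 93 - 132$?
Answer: $- \frac{1}{7059} \approx -0.00014166$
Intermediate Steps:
$K = -39$
$T{\left(o,a \right)} = -39 + 45 a$ ($T{\left(o,a \right)} = 45 a - 39 = -39 + 45 a$)
$\frac{1}{T{\left(-179,-156 \right)}} = \frac{1}{-39 + 45 \left(-156\right)} = \frac{1}{-39 - 7020} = \frac{1}{-7059} = - \frac{1}{7059}$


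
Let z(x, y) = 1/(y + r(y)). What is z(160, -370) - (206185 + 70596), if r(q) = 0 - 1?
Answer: -102685752/371 ≈ -2.7678e+5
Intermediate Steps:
r(q) = -1
z(x, y) = 1/(-1 + y) (z(x, y) = 1/(y - 1) = 1/(-1 + y))
z(160, -370) - (206185 + 70596) = 1/(-1 - 370) - (206185 + 70596) = 1/(-371) - 1*276781 = -1/371 - 276781 = -102685752/371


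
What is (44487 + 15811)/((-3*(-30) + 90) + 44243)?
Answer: 60298/44423 ≈ 1.3574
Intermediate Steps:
(44487 + 15811)/((-3*(-30) + 90) + 44243) = 60298/((90 + 90) + 44243) = 60298/(180 + 44243) = 60298/44423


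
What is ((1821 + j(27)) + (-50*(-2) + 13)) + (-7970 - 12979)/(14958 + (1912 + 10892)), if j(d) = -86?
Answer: 17094409/9254 ≈ 1847.2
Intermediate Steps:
((1821 + j(27)) + (-50*(-2) + 13)) + (-7970 - 12979)/(14958 + (1912 + 10892)) = ((1821 - 86) + (-50*(-2) + 13)) + (-7970 - 12979)/(14958 + (1912 + 10892)) = (1735 + (100 + 13)) - 20949/(14958 + 12804) = (1735 + 113) - 20949/27762 = 1848 - 20949*1/27762 = 1848 - 6983/9254 = 17094409/9254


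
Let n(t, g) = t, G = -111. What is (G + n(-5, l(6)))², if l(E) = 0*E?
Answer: 13456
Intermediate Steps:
l(E) = 0
(G + n(-5, l(6)))² = (-111 - 5)² = (-116)² = 13456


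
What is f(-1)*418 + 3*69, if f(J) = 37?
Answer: 15673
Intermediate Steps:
f(-1)*418 + 3*69 = 37*418 + 3*69 = 15466 + 207 = 15673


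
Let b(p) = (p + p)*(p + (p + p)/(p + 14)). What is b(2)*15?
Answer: 135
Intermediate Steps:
b(p) = 2*p*(p + 2*p/(14 + p)) (b(p) = (2*p)*(p + (2*p)/(14 + p)) = (2*p)*(p + 2*p/(14 + p)) = 2*p*(p + 2*p/(14 + p)))
b(2)*15 = (2*2²*(16 + 2)/(14 + 2))*15 = (2*4*18/16)*15 = (2*4*(1/16)*18)*15 = 9*15 = 135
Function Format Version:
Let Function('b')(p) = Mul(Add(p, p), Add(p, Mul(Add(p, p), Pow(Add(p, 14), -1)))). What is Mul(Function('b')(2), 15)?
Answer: 135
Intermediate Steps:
Function('b')(p) = Mul(2, p, Add(p, Mul(2, p, Pow(Add(14, p), -1)))) (Function('b')(p) = Mul(Mul(2, p), Add(p, Mul(Mul(2, p), Pow(Add(14, p), -1)))) = Mul(Mul(2, p), Add(p, Mul(2, p, Pow(Add(14, p), -1)))) = Mul(2, p, Add(p, Mul(2, p, Pow(Add(14, p), -1)))))
Mul(Function('b')(2), 15) = Mul(Mul(2, Pow(2, 2), Pow(Add(14, 2), -1), Add(16, 2)), 15) = Mul(Mul(2, 4, Pow(16, -1), 18), 15) = Mul(Mul(2, 4, Rational(1, 16), 18), 15) = Mul(9, 15) = 135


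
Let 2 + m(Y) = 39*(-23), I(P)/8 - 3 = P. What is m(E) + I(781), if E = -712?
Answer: 5373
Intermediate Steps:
I(P) = 24 + 8*P
m(Y) = -899 (m(Y) = -2 + 39*(-23) = -2 - 897 = -899)
m(E) + I(781) = -899 + (24 + 8*781) = -899 + (24 + 6248) = -899 + 6272 = 5373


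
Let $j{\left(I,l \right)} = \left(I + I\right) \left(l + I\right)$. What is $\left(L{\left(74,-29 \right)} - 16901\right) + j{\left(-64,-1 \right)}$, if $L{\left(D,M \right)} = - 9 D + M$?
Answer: $-9276$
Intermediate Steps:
$L{\left(D,M \right)} = M - 9 D$
$j{\left(I,l \right)} = 2 I \left(I + l\right)$
$\left(L{\left(74,-29 \right)} - 16901\right) + j{\left(-64,-1 \right)} = \left(\left(-29 - 666\right) - 16901\right) + 2 \left(-64\right) \left(-64 - 1\right) = \left(\left(-29 - 666\right) - 16901\right) + 2 \left(-64\right) \left(-65\right) = \left(-695 - 16901\right) + 8320 = -17596 + 8320 = -9276$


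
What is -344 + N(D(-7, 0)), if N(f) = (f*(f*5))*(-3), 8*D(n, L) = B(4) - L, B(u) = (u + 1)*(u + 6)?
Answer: -14879/16 ≈ -929.94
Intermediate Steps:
B(u) = (1 + u)*(6 + u)
D(n, L) = 25/4 - L/8 (D(n, L) = ((6 + 4² + 7*4) - L)/8 = ((6 + 16 + 28) - L)/8 = (50 - L)/8 = 25/4 - L/8)
N(f) = -15*f² (N(f) = (f*(5*f))*(-3) = (5*f²)*(-3) = -15*f²)
-344 + N(D(-7, 0)) = -344 - 15*(25/4 - ⅛*0)² = -344 - 15*(25/4 + 0)² = -344 - 15*(25/4)² = -344 - 15*625/16 = -344 - 9375/16 = -14879/16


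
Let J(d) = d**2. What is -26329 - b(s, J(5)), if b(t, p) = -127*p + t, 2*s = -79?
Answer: -46229/2 ≈ -23115.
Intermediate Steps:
s = -79/2 (s = (1/2)*(-79) = -79/2 ≈ -39.500)
b(t, p) = t - 127*p
-26329 - b(s, J(5)) = -26329 - (-79/2 - 127*5**2) = -26329 - (-79/2 - 127*25) = -26329 - (-79/2 - 3175) = -26329 - 1*(-6429/2) = -26329 + 6429/2 = -46229/2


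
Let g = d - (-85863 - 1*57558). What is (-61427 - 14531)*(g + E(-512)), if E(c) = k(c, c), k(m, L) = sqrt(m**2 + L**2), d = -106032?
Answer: -2839993662 - 38890496*sqrt(2) ≈ -2.8950e+9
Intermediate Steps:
k(m, L) = sqrt(L**2 + m**2)
E(c) = sqrt(2)*sqrt(c**2) (E(c) = sqrt(c**2 + c**2) = sqrt(2*c**2) = sqrt(2)*sqrt(c**2))
g = 37389 (g = -106032 - (-85863 - 1*57558) = -106032 - (-85863 - 57558) = -106032 - 1*(-143421) = -106032 + 143421 = 37389)
(-61427 - 14531)*(g + E(-512)) = (-61427 - 14531)*(37389 + sqrt(2)*sqrt((-512)**2)) = -75958*(37389 + sqrt(2)*sqrt(262144)) = -75958*(37389 + sqrt(2)*512) = -75958*(37389 + 512*sqrt(2)) = -2839993662 - 38890496*sqrt(2)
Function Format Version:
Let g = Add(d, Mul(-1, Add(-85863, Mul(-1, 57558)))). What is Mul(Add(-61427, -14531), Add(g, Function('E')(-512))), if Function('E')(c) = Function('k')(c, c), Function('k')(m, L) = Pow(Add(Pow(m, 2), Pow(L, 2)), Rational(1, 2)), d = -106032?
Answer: Add(-2839993662, Mul(-38890496, Pow(2, Rational(1, 2)))) ≈ -2.8950e+9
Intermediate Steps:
Function('k')(m, L) = Pow(Add(Pow(L, 2), Pow(m, 2)), Rational(1, 2))
Function('E')(c) = Mul(Pow(2, Rational(1, 2)), Pow(Pow(c, 2), Rational(1, 2))) (Function('E')(c) = Pow(Add(Pow(c, 2), Pow(c, 2)), Rational(1, 2)) = Pow(Mul(2, Pow(c, 2)), Rational(1, 2)) = Mul(Pow(2, Rational(1, 2)), Pow(Pow(c, 2), Rational(1, 2))))
g = 37389 (g = Add(-106032, Mul(-1, Add(-85863, Mul(-1, 57558)))) = Add(-106032, Mul(-1, Add(-85863, -57558))) = Add(-106032, Mul(-1, -143421)) = Add(-106032, 143421) = 37389)
Mul(Add(-61427, -14531), Add(g, Function('E')(-512))) = Mul(Add(-61427, -14531), Add(37389, Mul(Pow(2, Rational(1, 2)), Pow(Pow(-512, 2), Rational(1, 2))))) = Mul(-75958, Add(37389, Mul(Pow(2, Rational(1, 2)), Pow(262144, Rational(1, 2))))) = Mul(-75958, Add(37389, Mul(Pow(2, Rational(1, 2)), 512))) = Mul(-75958, Add(37389, Mul(512, Pow(2, Rational(1, 2))))) = Add(-2839993662, Mul(-38890496, Pow(2, Rational(1, 2))))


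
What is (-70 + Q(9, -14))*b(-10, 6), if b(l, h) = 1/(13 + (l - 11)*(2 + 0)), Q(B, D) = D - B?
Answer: 93/29 ≈ 3.2069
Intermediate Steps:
b(l, h) = 1/(-9 + 2*l) (b(l, h) = 1/(13 + (-11 + l)*2) = 1/(13 + (-22 + 2*l)) = 1/(-9 + 2*l))
(-70 + Q(9, -14))*b(-10, 6) = (-70 + (-14 - 1*9))/(-9 + 2*(-10)) = (-70 + (-14 - 9))/(-9 - 20) = (-70 - 23)/(-29) = -93*(-1/29) = 93/29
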